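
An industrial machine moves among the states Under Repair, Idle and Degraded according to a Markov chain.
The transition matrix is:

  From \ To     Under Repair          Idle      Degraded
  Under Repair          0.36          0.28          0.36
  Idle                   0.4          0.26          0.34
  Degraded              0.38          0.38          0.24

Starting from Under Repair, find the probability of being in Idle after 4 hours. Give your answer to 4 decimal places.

0.3055

Propagate the distribution vector 4 hours from Under Repair.
After 0 hours: (1.0000, 0.0000, 0.0000)
After 1 hour: (0.3600, 0.2800, 0.3600)
After 2 hours: (0.3784, 0.3104, 0.3112)
After 3 hours: (0.3786, 0.3049, 0.3164)
After 4 hours: (0.3785, 0.3055, 0.3159)
P(in Idle after 4 hours) = 0.3055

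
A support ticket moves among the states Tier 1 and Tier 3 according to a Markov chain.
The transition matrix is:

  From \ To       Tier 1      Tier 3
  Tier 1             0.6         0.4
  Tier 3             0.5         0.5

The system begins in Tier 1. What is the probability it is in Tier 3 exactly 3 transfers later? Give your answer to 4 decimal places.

Propagate the distribution vector 3 transfers from Tier 1.
After 0 transfers: (1.0000, 0.0000)
After 1 transfer: (0.6000, 0.4000)
After 2 transfers: (0.5600, 0.4400)
After 3 transfers: (0.5560, 0.4440)
P(in Tier 3 after 3 transfers) = 0.4440

0.4440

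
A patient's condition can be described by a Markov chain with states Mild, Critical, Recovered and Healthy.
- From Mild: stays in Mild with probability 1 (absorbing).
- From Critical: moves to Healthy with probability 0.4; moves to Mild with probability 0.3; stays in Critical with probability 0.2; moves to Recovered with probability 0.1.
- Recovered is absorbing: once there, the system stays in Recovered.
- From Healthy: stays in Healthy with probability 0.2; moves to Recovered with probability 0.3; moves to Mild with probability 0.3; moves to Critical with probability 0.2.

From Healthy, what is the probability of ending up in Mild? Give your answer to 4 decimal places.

Let h(s) be the probability of absorption at Mild starting from transient state s. Then h(Mild) = 1 and h(Recovered) = 0. By first-step analysis:
h(Critical) = 0.3·1 + 0.2·h(Critical) + 0.1·0 + 0.4·h(Healthy)
h(Healthy) = 0.3·1 + 0.2·h(Critical) + 0.3·0 + 0.2·h(Healthy)
Solving: h(Critical) = 0.6429, h(Healthy) = 0.5357.
Starting from Healthy, the probability is 0.5357.

0.5357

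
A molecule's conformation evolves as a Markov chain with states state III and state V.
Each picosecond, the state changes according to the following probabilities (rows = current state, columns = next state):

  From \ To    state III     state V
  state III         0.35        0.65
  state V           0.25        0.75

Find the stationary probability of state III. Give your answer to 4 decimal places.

0.2778

Let the stationary distribution be π with π = πP and π_1 + π_2 = 1.
π_1 = 0.35·π_1 + 0.25·π_2
Solving with the normalization constraint gives π = (0.2778, 0.7222).
So the stationary probability of state III is 0.2778.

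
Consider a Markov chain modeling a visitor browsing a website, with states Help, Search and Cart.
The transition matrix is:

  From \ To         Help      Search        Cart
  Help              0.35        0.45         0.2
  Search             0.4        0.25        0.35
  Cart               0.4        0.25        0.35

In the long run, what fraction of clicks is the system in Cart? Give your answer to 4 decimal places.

0.2929

Let the stationary distribution be π with π = πP and π_1 + π_2 + π_3 = 1.
π_1 = 0.35·π_1 + 0.4·π_2 + 0.4·π_3
π_2 = 0.45·π_1 + 0.25·π_2 + 0.25·π_3
Solving with the normalization constraint gives π = (0.3810, 0.3262, 0.2929).
So the stationary probability of Cart is 0.2929.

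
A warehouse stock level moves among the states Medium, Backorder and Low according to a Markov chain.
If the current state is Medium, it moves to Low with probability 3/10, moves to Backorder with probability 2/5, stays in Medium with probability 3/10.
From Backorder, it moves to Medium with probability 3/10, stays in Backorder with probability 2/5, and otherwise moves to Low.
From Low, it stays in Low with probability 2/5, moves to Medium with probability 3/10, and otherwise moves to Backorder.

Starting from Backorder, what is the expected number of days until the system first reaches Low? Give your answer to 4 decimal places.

Let t(s) be the expected number of days to first reach Low from state s, with t(Low) = 0. Conditioning on the first day:
t(Medium) = 1 + 0.3·t(Medium) + 0.4·t(Backorder)
t(Backorder) = 1 + 0.3·t(Medium) + 0.4·t(Backorder)
Solving: t(Medium) = 3.3333, t(Backorder) = 3.3333.
Expected days from Backorder to Low: 3.3333.

3.3333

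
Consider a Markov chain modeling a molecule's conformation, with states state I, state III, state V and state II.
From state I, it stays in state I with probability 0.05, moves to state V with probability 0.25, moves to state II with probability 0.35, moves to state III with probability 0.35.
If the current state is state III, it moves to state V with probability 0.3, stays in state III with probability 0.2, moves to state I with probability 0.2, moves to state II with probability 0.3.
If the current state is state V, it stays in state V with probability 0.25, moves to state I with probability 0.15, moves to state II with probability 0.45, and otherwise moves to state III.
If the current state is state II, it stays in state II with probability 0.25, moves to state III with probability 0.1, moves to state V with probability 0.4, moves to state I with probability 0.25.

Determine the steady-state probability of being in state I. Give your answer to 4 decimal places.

Let the stationary distribution be π with π = πP and π_1 + π_2 + π_3 + π_4 = 1.
π_1 = 0.05·π_1 + 0.2·π_2 + 0.15·π_3 + 0.25·π_4
π_2 = 0.35·π_1 + 0.2·π_2 + 0.15·π_3 + 0.1·π_4
π_3 = 0.25·π_1 + 0.3·π_2 + 0.25·π_3 + 0.4·π_4
Solving with the normalization constraint gives π = (0.1752, 0.1770, 0.3096, 0.3383).
So the stationary probability of state I is 0.1752.

0.1752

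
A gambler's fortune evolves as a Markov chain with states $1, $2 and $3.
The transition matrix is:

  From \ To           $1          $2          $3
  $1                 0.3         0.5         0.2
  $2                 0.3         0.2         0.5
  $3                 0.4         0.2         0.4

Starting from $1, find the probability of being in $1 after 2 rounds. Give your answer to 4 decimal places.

0.3200

Sum over the intermediate state after 1 round:
P = P($1→$1)·P($1→$1) + P($1→$2)·P($2→$1) + P($1→$3)·P($3→$1)
  = 0.3×0.3 + 0.5×0.3 + 0.2×0.4
  = 0.0900 + 0.1500 + 0.0800 = 0.3200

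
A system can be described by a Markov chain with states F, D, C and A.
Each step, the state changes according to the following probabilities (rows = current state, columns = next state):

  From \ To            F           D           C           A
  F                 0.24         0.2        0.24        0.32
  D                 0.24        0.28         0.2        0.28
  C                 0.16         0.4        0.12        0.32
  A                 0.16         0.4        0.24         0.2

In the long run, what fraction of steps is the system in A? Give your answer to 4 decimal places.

0.2742

Let the stationary distribution be π with π = πP and π_1 + π_2 + π_3 + π_4 = 1.
π_1 = 0.24·π_1 + 0.24·π_2 + 0.16·π_3 + 0.16·π_4
π_2 = 0.2·π_1 + 0.28·π_2 + 0.4·π_3 + 0.4·π_4
π_3 = 0.24·π_1 + 0.2·π_2 + 0.12·π_3 + 0.24·π_4
Solving with the normalization constraint gives π = (0.2018, 0.3211, 0.2028, 0.2742).
So the stationary probability of A is 0.2742.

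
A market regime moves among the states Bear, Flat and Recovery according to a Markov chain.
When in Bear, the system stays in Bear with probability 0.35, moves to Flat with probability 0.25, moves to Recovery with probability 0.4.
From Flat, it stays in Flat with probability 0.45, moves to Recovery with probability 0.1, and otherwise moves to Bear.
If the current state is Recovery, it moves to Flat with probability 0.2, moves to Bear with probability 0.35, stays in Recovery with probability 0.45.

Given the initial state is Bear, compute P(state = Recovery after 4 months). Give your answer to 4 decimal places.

Propagate the distribution vector 4 months from Bear.
After 0 months: (1.0000, 0.0000, 0.0000)
After 1 month: (0.3500, 0.2500, 0.4000)
After 2 months: (0.3750, 0.2800, 0.3450)
After 3 months: (0.3780, 0.2888, 0.3333)
After 4 months: (0.3789, 0.2911, 0.3300)
P(in Recovery after 4 months) = 0.3300

0.3300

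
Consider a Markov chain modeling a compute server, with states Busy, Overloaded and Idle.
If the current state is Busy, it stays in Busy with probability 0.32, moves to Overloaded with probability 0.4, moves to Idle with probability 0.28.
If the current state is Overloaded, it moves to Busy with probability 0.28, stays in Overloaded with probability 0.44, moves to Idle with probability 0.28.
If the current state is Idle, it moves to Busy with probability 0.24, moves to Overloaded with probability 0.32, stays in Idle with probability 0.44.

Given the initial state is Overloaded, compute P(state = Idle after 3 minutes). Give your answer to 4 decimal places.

Propagate the distribution vector 3 minutes from Overloaded.
After 0 minutes: (0.0000, 1.0000, 0.0000)
After 1 minute: (0.2800, 0.4400, 0.2800)
After 2 minutes: (0.2800, 0.3952, 0.3248)
After 3 minutes: (0.2782, 0.3898, 0.3320)
P(in Idle after 3 minutes) = 0.3320

0.3320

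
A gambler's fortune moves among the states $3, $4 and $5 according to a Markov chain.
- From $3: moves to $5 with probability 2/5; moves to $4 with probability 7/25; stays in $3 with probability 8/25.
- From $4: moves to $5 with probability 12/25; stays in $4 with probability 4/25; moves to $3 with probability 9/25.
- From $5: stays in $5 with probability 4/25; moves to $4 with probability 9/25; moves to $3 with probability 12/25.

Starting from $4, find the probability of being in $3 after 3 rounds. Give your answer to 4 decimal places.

Propagate the distribution vector 3 rounds from $4.
After 0 rounds: (0.0000, 1.0000, 0.0000)
After 1 round: (0.3600, 0.1600, 0.4800)
After 2 rounds: (0.4032, 0.2992, 0.2976)
After 3 rounds: (0.3796, 0.2679, 0.3525)
P(in $3 after 3 rounds) = 0.3796

0.3796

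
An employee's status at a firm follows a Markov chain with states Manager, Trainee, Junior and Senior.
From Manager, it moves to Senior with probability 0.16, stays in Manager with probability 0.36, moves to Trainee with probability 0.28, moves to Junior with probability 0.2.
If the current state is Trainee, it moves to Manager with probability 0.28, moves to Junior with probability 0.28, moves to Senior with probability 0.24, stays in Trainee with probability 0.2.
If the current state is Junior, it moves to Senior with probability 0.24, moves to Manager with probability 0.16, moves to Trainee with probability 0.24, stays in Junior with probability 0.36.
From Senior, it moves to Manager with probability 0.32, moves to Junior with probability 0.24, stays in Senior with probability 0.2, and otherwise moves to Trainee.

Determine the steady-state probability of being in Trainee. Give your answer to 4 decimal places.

0.2415

Let the stationary distribution be π with π = πP and π_1 + π_2 + π_3 + π_4 = 1.
π_1 = 0.36·π_1 + 0.28·π_2 + 0.16·π_3 + 0.32·π_4
π_2 = 0.28·π_1 + 0.2·π_2 + 0.24·π_3 + 0.24·π_4
π_3 = 0.2·π_1 + 0.28·π_2 + 0.36·π_3 + 0.24·π_4
Solving with the normalization constraint gives π = (0.2781, 0.2415, 0.2711, 0.2094).
So the stationary probability of Trainee is 0.2415.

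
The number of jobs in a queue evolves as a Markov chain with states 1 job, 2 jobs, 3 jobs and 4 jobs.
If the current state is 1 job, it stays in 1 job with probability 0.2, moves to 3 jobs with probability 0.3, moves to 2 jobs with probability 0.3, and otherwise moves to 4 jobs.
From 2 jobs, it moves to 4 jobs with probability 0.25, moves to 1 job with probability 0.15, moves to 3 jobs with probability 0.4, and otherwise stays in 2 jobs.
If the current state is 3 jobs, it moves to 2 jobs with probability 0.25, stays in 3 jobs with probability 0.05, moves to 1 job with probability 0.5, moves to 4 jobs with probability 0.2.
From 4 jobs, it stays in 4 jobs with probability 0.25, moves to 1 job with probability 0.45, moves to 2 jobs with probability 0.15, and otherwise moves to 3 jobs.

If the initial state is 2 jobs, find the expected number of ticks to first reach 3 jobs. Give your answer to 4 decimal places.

3.1536

Let t(s) be the expected number of ticks to first reach 3 jobs from state s, with t(3 jobs) = 0. Conditioning on the first tick:
t(1 job) = 1 + 0.2·t(1 job) + 0.3·t(2 jobs) + 0.2·t(4 jobs)
t(2 jobs) = 1 + 0.15·t(1 job) + 0.2·t(2 jobs) + 0.25·t(4 jobs)
t(4 jobs) = 1 + 0.45·t(1 job) + 0.15·t(2 jobs) + 0.25·t(4 jobs)
Solving: t(1 job) = 3.4395, t(2 jobs) = 3.1536, t(4 jobs) = 4.0278.
Expected ticks from 2 jobs to 3 jobs: 3.1536.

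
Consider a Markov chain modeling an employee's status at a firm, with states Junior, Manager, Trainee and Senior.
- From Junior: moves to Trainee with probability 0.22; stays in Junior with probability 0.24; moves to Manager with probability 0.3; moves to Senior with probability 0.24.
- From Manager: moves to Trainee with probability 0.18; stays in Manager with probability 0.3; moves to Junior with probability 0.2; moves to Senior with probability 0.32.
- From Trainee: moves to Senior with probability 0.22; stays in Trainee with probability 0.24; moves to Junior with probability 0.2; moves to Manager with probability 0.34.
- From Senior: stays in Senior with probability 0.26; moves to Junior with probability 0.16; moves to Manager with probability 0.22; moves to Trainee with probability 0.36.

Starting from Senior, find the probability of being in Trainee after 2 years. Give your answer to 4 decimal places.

0.2548

Propagate the distribution vector 2 years from Senior.
After 0 years: (0.0000, 0.0000, 0.0000, 1.0000)
After 1 year: (0.1600, 0.2200, 0.3600, 0.2600)
After 2 years: (0.1960, 0.2936, 0.2548, 0.2556)
P(in Trainee after 2 years) = 0.2548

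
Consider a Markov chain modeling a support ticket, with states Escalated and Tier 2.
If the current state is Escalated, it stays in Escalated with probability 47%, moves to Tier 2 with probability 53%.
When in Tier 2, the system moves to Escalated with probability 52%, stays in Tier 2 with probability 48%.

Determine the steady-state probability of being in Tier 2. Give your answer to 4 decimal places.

Let the stationary distribution be π with π = πP and π_1 + π_2 = 1.
π_1 = 0.47·π_1 + 0.52·π_2
Solving with the normalization constraint gives π = (0.4952, 0.5048).
So the stationary probability of Tier 2 is 0.5048.

0.5048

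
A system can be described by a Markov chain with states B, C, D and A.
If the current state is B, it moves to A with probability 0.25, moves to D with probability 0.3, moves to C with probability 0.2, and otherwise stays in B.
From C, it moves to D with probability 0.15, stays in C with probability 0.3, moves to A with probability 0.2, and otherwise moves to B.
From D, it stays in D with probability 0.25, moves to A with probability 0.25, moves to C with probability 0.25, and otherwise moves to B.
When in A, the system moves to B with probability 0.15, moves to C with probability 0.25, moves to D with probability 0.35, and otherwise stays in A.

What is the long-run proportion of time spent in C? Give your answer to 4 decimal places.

Let the stationary distribution be π with π = πP and π_1 + π_2 + π_3 + π_4 = 1.
π_1 = 0.25·π_1 + 0.35·π_2 + 0.25·π_3 + 0.15·π_4
π_2 = 0.2·π_1 + 0.3·π_2 + 0.25·π_3 + 0.25·π_4
π_3 = 0.3·π_1 + 0.15·π_2 + 0.25·π_3 + 0.35·π_4
Solving with the normalization constraint gives π = (0.2512, 0.2499, 0.2613, 0.2375).
So the stationary probability of C is 0.2499.

0.2499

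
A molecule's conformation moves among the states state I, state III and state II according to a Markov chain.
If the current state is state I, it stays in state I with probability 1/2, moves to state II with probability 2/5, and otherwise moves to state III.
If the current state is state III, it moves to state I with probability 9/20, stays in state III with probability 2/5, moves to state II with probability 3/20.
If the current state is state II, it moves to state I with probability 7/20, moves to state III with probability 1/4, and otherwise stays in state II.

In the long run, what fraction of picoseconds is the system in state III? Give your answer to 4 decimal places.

Let the stationary distribution be π with π = πP and π_1 + π_2 + π_3 = 1.
π_1 = 0.5·π_1 + 0.45·π_2 + 0.35·π_3
π_2 = 0.1·π_1 + 0.4·π_2 + 0.25·π_3
Solving with the normalization constraint gives π = (0.4373, 0.2169, 0.3458).
So the stationary probability of state III is 0.2169.

0.2169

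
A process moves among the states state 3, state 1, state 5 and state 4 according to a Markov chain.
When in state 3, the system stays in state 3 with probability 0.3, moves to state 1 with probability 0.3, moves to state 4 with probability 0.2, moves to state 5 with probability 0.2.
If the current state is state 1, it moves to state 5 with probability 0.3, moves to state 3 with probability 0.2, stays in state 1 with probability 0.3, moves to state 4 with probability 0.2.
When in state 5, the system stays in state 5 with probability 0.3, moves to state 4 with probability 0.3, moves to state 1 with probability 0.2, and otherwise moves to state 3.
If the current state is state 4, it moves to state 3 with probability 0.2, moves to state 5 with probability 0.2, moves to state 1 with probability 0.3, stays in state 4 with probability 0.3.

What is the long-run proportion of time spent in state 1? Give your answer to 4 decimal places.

0.2747

Let the stationary distribution be π with π = πP and π_1 + π_2 + π_3 + π_4 = 1.
π_1 = 0.3·π_1 + 0.2·π_2 + 0.2·π_3 + 0.2·π_4
π_2 = 0.3·π_1 + 0.3·π_2 + 0.2·π_3 + 0.3·π_4
π_3 = 0.2·π_1 + 0.3·π_2 + 0.3·π_3 + 0.2·π_4
Solving with the normalization constraint gives π = (0.2222, 0.2747, 0.2527, 0.2503).
So the stationary probability of state 1 is 0.2747.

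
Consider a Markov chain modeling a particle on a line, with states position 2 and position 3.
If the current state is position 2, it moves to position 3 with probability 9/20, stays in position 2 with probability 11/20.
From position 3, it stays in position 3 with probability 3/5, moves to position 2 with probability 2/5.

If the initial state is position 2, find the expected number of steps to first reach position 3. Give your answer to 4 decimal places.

Let t(s) be the expected number of steps to first reach position 3 from state s, with t(position 3) = 0. Conditioning on the first step:
t(position 2) = 1 + 0.55·t(position 2)
Solving: t(position 2) = 2.2222.
Expected steps from position 2 to position 3: 2.2222.

2.2222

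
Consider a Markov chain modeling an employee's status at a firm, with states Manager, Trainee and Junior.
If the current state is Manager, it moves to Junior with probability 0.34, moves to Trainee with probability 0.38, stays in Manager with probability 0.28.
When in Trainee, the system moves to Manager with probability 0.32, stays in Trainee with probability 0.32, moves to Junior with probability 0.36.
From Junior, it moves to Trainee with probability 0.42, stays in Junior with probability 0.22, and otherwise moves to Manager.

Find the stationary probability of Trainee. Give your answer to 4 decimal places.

Let the stationary distribution be π with π = πP and π_1 + π_2 + π_3 = 1.
π_1 = 0.28·π_1 + 0.32·π_2 + 0.36·π_3
π_2 = 0.38·π_1 + 0.32·π_2 + 0.42·π_3
Solving with the normalization constraint gives π = (0.3196, 0.3702, 0.3102).
So the stationary probability of Trainee is 0.3702.

0.3702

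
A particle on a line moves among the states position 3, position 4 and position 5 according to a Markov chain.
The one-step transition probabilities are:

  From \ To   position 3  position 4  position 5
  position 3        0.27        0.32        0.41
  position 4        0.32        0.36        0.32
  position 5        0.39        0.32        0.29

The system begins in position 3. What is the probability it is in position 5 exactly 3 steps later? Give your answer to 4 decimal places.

Propagate the distribution vector 3 steps from position 3.
After 0 steps: (1.0000, 0.0000, 0.0000)
After 1 step: (0.2700, 0.3200, 0.4100)
After 2 steps: (0.3352, 0.3328, 0.3320)
After 3 steps: (0.3265, 0.3333, 0.3402)
P(in position 5 after 3 steps) = 0.3402

0.3402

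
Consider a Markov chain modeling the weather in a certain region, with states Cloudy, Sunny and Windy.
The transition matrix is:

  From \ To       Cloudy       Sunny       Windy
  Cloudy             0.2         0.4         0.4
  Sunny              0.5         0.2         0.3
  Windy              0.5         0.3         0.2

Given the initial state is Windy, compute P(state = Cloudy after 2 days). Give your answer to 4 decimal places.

Sum over the intermediate state after 1 day:
P = P(Windy→Cloudy)·P(Cloudy→Cloudy) + P(Windy→Sunny)·P(Sunny→Cloudy) + P(Windy→Windy)·P(Windy→Cloudy)
  = 0.5×0.2 + 0.3×0.5 + 0.2×0.5
  = 0.1000 + 0.1500 + 0.1000 = 0.3500

0.3500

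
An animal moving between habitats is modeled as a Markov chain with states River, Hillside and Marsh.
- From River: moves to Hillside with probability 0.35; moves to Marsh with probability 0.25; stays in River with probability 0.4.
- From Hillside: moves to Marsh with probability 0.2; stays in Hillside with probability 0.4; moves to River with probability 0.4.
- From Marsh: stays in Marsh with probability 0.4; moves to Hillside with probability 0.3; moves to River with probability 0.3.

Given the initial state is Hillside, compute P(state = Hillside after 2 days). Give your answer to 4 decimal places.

0.3600

Sum over the intermediate state after 1 day:
P = P(Hillside→River)·P(River→Hillside) + P(Hillside→Hillside)·P(Hillside→Hillside) + P(Hillside→Marsh)·P(Marsh→Hillside)
  = 0.4×0.35 + 0.4×0.4 + 0.2×0.3
  = 0.1400 + 0.1600 + 0.0600 = 0.3600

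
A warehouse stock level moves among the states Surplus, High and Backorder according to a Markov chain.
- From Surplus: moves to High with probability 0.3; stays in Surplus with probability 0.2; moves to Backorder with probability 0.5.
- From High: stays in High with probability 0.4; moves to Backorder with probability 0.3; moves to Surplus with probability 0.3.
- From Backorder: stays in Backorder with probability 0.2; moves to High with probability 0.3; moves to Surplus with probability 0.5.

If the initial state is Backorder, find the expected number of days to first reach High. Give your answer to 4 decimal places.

3.3333

Let t(s) be the expected number of days to first reach High from state s, with t(High) = 0. Conditioning on the first day:
t(Surplus) = 1 + 0.2·t(Surplus) + 0.5·t(Backorder)
t(Backorder) = 1 + 0.5·t(Surplus) + 0.2·t(Backorder)
Solving: t(Surplus) = 3.3333, t(Backorder) = 3.3333.
Expected days from Backorder to High: 3.3333.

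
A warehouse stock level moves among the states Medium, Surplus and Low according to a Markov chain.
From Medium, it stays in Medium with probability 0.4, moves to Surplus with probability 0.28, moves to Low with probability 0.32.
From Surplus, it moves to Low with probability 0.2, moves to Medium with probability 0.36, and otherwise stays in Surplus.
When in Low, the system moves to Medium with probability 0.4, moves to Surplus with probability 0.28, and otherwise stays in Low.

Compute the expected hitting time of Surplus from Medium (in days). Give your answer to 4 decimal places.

3.5714

Let t(s) be the expected number of days to first reach Surplus from state s, with t(Surplus) = 0. Conditioning on the first day:
t(Medium) = 1 + 0.4·t(Medium) + 0.32·t(Low)
t(Low) = 1 + 0.4·t(Medium) + 0.32·t(Low)
Solving: t(Medium) = 3.5714, t(Low) = 3.5714.
Expected days from Medium to Surplus: 3.5714.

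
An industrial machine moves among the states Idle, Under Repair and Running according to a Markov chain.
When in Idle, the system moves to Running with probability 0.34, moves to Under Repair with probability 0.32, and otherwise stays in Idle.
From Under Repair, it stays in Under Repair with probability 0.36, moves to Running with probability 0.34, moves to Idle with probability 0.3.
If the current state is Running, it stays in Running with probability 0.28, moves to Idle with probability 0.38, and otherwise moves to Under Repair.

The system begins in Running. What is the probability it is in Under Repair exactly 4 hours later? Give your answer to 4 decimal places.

0.3400

Propagate the distribution vector 4 hours from Running.
After 0 hours: (0.0000, 0.0000, 1.0000)
After 1 hour: (0.3800, 0.3400, 0.2800)
After 2 hours: (0.3376, 0.3392, 0.3232)
After 3 hours: (0.3394, 0.3400, 0.3206)
After 4 hours: (0.3392, 0.3400, 0.3208)
P(in Under Repair after 4 hours) = 0.3400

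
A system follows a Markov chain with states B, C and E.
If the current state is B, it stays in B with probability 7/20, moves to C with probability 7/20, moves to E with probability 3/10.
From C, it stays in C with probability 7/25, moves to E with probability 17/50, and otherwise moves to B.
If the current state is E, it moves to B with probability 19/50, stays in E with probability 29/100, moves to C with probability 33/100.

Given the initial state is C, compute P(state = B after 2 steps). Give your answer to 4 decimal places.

Sum over the intermediate state after 1 step:
P = P(C→B)·P(B→B) + P(C→C)·P(C→B) + P(C→E)·P(E→B)
  = 0.38×0.35 + 0.28×0.38 + 0.34×0.38
  = 0.1330 + 0.1064 + 0.1292 = 0.3686

0.3686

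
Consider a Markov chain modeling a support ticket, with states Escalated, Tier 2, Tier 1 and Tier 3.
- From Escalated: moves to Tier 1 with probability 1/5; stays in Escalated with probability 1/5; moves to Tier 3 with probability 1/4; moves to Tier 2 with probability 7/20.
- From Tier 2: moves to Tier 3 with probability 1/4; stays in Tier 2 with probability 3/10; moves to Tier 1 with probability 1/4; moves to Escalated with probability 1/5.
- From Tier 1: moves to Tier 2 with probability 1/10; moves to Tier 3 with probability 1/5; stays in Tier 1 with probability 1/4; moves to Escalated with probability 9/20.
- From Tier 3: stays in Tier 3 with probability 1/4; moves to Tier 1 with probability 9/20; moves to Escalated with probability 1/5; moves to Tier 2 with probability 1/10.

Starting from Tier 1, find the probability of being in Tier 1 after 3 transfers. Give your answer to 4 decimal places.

0.2844

Propagate the distribution vector 3 transfers from Tier 1.
After 0 transfers: (0.0000, 0.0000, 1.0000, 0.0000)
After 1 transfer: (0.4500, 0.1000, 0.2500, 0.2000)
After 2 transfers: (0.2625, 0.2325, 0.2675, 0.2375)
After 3 transfers: (0.2669, 0.2121, 0.2844, 0.2366)
P(in Tier 1 after 3 transfers) = 0.2844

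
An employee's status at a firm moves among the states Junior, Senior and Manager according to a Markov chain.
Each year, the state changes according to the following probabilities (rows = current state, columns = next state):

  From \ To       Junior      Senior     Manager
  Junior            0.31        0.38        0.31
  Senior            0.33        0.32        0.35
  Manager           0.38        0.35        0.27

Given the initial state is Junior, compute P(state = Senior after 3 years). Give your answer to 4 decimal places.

Propagate the distribution vector 3 years from Junior.
After 0 years: (1.0000, 0.0000, 0.0000)
After 1 year: (0.3100, 0.3800, 0.3100)
After 2 years: (0.3393, 0.3479, 0.3128)
After 3 years: (0.3389, 0.3497, 0.3114)
P(in Senior after 3 years) = 0.3497

0.3497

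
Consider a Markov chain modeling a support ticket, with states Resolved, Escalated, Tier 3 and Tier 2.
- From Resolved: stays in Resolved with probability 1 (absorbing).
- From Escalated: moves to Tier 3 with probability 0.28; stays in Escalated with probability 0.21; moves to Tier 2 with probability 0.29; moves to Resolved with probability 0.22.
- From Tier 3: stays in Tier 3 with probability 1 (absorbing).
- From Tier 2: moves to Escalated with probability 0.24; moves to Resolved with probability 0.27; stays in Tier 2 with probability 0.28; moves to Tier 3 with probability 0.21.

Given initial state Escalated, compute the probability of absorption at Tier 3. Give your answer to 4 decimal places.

0.5258

Let h(s) be the probability of absorption at Tier 3 starting from transient state s. Then h(Tier 3) = 1 and h(Resolved) = 0. By first-step analysis:
h(Escalated) = 0.22·0 + 0.21·h(Escalated) + 0.28·1 + 0.29·h(Tier 2)
h(Tier 2) = 0.27·0 + 0.24·h(Escalated) + 0.21·1 + 0.28·h(Tier 2)
Solving: h(Escalated) = 0.5258, h(Tier 2) = 0.4669.
Starting from Escalated, the probability is 0.5258.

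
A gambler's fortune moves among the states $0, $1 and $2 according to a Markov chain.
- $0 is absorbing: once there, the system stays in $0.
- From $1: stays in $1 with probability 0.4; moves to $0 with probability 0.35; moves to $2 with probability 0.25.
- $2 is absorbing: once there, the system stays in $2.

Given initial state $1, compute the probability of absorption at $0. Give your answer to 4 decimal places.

Let h(s) be the probability of absorption at $0 starting from transient state s. Then h($0) = 1 and h($2) = 0. By first-step analysis:
h($1) = 0.35·1 + 0.4·h($1) + 0.25·0
Solving: h($1) = 0.5833.
Starting from $1, the probability is 0.5833.

0.5833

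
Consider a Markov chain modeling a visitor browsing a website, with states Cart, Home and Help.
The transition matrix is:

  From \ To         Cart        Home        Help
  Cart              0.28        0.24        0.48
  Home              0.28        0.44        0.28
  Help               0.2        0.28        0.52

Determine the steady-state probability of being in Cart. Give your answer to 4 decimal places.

0.2454

Let the stationary distribution be π with π = πP and π_1 + π_2 + π_3 = 1.
π_1 = 0.28·π_1 + 0.28·π_2 + 0.2·π_3
π_2 = 0.24·π_1 + 0.44·π_2 + 0.28·π_3
Solving with the normalization constraint gives π = (0.2454, 0.3216, 0.4330).
So the stationary probability of Cart is 0.2454.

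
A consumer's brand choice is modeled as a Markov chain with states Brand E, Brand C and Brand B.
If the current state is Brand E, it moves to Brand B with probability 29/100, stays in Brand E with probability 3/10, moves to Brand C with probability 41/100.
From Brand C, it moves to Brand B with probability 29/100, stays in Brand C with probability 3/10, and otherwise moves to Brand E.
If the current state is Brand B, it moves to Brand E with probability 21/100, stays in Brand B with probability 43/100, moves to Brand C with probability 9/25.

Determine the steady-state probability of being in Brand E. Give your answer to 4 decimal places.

Let the stationary distribution be π with π = πP and π_1 + π_2 + π_3 = 1.
π_1 = 0.3·π_1 + 0.41·π_2 + 0.21·π_3
π_2 = 0.41·π_1 + 0.3·π_2 + 0.36·π_3
Solving with the normalization constraint gives π = (0.3086, 0.3542, 0.3372).
So the stationary probability of Brand E is 0.3086.

0.3086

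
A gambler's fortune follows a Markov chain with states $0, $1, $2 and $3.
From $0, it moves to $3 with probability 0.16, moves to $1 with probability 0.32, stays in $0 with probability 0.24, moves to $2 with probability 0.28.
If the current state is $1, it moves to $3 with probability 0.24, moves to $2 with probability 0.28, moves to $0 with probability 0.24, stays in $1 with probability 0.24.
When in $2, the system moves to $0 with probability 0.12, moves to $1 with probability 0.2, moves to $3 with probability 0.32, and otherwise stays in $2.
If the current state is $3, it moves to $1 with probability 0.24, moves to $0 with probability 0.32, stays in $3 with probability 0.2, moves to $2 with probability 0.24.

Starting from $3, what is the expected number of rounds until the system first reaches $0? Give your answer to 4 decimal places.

Let t(s) be the expected number of rounds to first reach $0 from state s, with t($0) = 0. Conditioning on the first round:
t($1) = 1 + 0.24·t($1) + 0.28·t($2) + 0.24·t($3)
t($2) = 1 + 0.2·t($1) + 0.36·t($2) + 0.32·t($3)
t($3) = 1 + 0.24·t($1) + 0.24·t($2) + 0.2·t($3)
Solving: t($1) = 4.4431, t($2) = 4.9911, t($3) = 4.0803.
Expected rounds from $3 to $0: 4.0803.

4.0803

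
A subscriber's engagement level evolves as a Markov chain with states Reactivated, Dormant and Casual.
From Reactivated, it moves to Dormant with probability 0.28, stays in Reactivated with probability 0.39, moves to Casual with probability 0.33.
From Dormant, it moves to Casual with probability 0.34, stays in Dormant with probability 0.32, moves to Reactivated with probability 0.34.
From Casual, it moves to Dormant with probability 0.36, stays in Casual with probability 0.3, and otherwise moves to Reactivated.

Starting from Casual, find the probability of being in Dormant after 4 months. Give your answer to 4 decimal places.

Propagate the distribution vector 4 months from Casual.
After 0 months: (0.0000, 0.0000, 1.0000)
After 1 month: (0.3400, 0.3600, 0.3000)
After 2 months: (0.3570, 0.3184, 0.3246)
After 3 months: (0.3579, 0.3187, 0.3234)
After 4 months: (0.3579, 0.3186, 0.3235)
P(in Dormant after 4 months) = 0.3186

0.3186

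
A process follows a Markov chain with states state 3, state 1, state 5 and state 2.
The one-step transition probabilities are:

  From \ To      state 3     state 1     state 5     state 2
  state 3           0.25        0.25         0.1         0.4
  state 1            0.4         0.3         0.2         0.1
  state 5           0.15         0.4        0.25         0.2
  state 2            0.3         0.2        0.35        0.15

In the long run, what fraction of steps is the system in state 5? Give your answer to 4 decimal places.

0.2151

Let the stationary distribution be π with π = πP and π_1 + π_2 + π_3 + π_4 = 1.
π_1 = 0.25·π_1 + 0.4·π_2 + 0.15·π_3 + 0.3·π_4
π_2 = 0.25·π_1 + 0.3·π_2 + 0.4·π_3 + 0.2·π_4
π_3 = 0.1·π_1 + 0.2·π_2 + 0.25·π_3 + 0.35·π_4
Solving with the normalization constraint gives π = (0.2822, 0.2857, 0.2151, 0.2170).
So the stationary probability of state 5 is 0.2151.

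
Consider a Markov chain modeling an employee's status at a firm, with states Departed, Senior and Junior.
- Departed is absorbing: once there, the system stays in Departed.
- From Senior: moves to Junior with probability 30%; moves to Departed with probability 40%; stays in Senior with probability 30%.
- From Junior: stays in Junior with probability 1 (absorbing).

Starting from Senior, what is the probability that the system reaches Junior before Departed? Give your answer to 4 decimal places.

Let h(s) be the probability of absorption at Junior starting from transient state s. Then h(Junior) = 1 and h(Departed) = 0. By first-step analysis:
h(Senior) = 0.4·0 + 0.3·h(Senior) + 0.3·1
Solving: h(Senior) = 0.4286.
Starting from Senior, the probability is 0.4286.

0.4286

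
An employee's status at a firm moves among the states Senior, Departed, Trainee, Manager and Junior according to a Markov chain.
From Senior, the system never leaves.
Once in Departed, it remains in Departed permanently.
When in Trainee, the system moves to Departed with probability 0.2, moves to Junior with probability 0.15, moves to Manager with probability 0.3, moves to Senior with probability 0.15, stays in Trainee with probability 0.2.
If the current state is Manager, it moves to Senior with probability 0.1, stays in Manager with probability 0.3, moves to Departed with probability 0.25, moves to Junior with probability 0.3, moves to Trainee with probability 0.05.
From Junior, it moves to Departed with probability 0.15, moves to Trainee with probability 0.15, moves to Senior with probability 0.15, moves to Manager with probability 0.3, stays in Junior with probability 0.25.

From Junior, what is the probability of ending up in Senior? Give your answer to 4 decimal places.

Let h(s) be the probability of absorption at Senior starting from transient state s. Then h(Senior) = 1 and h(Departed) = 0. By first-step analysis:
h(Trainee) = 0.15·1 + 0.2·0 + 0.2·h(Trainee) + 0.3·h(Manager) + 0.15·h(Junior)
h(Manager) = 0.1·1 + 0.25·0 + 0.05·h(Trainee) + 0.3·h(Manager) + 0.3·h(Junior)
h(Junior) = 0.15·1 + 0.15·0 + 0.15·h(Trainee) + 0.3·h(Manager) + 0.25·h(Junior)
Solving: h(Trainee) = 0.3980, h(Manager) = 0.3514, h(Junior) = 0.4201.
Starting from Junior, the probability is 0.4201.

0.4201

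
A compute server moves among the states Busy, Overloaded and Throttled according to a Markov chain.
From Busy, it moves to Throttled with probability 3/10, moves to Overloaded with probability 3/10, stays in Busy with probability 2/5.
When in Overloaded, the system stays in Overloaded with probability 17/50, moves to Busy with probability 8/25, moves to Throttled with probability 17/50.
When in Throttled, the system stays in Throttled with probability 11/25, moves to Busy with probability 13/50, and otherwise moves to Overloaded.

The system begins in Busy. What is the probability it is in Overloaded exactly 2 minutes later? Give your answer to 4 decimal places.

0.3120

Sum over the intermediate state after 1 minute:
P = P(Busy→Busy)·P(Busy→Overloaded) + P(Busy→Overloaded)·P(Overloaded→Overloaded) + P(Busy→Throttled)·P(Throttled→Overloaded)
  = 0.4×0.3 + 0.3×0.34 + 0.3×0.3
  = 0.1200 + 0.1020 + 0.0900 = 0.3120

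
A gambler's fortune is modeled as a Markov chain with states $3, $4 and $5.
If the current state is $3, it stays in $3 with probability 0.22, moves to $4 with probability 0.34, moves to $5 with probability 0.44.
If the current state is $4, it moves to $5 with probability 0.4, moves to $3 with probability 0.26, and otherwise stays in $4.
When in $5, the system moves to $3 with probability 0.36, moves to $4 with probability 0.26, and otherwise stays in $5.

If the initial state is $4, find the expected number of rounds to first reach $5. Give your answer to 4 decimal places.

2.4390

Let t(s) be the expected number of rounds to first reach $5 from state s, with t($5) = 0. Conditioning on the first round:
t($3) = 1 + 0.22·t($3) + 0.34·t($4)
t($4) = 1 + 0.26·t($3) + 0.34·t($4)
Solving: t($3) = 2.3452, t($4) = 2.4390.
Expected rounds from $4 to $5: 2.4390.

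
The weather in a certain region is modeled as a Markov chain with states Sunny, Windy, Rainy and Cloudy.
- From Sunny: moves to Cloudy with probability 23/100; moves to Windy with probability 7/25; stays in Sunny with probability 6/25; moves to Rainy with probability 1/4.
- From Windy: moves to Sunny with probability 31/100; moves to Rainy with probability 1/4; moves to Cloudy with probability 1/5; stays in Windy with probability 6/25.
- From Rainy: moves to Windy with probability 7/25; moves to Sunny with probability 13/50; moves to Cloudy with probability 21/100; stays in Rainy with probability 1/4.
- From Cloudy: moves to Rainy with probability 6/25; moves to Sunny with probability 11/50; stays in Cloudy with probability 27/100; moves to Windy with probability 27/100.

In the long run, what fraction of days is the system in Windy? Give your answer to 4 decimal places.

Let the stationary distribution be π with π = πP and π_1 + π_2 + π_3 + π_4 = 1.
π_1 = 0.24·π_1 + 0.31·π_2 + 0.26·π_3 + 0.22·π_4
π_2 = 0.28·π_1 + 0.24·π_2 + 0.28·π_3 + 0.27·π_4
π_3 = 0.25·π_1 + 0.25·π_2 + 0.25·π_3 + 0.24·π_4
Solving with the normalization constraint gives π = (0.2591, 0.2671, 0.2477, 0.2261).
So the stationary probability of Windy is 0.2671.

0.2671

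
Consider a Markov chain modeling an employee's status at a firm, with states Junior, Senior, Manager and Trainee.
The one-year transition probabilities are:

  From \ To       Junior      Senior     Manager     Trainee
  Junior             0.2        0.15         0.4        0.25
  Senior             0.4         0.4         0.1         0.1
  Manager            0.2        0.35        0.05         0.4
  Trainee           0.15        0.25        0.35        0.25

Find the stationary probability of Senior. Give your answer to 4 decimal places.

Let the stationary distribution be π with π = πP and π_1 + π_2 + π_3 + π_4 = 1.
π_1 = 0.2·π_1 + 0.4·π_2 + 0.2·π_3 + 0.15·π_4
π_2 = 0.15·π_1 + 0.4·π_2 + 0.35·π_3 + 0.25·π_4
π_3 = 0.4·π_1 + 0.1·π_2 + 0.05·π_3 + 0.35·π_4
Solving with the normalization constraint gives π = (0.2463, 0.2913, 0.2227, 0.2397).
So the stationary probability of Senior is 0.2913.

0.2913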